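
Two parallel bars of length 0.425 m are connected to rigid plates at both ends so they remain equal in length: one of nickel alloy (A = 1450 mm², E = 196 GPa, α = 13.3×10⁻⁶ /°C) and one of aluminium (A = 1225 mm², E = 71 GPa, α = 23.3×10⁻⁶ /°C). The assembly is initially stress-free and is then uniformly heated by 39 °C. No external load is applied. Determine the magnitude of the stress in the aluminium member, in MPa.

σ ≈ 21.2 MPa (compressive)

Equilibrium of a rigid end plate with no external load gives equal and opposite internal forces ±P in the two members. Since α_{aluminium} > α_{nickel alloy}, heating drives the aluminium into compression and the nickel alloy into tension.
Compatibility of the two members (thermal + elastic change equal): (α₁ − α₂)ΔT = P·[1/(A₁E₁) + 1/(A₂E₂)].
|α₁ − α₂|·ΔT = 10×10⁻⁶ × 39 = 0.00039.
1/(A₁E₁) + 1/(A₂E₂) = 1/(1450×196×10³) + 1/(1225×71×10³) = 1.502×10⁻⁸ N⁻¹.
P = 0.00039 / 1.502×10⁻⁸ = 25970 N = 25.97 kN.
σ_{aluminium} = P/A₂ = 25970/1225 = 21.2 MPa, compressive.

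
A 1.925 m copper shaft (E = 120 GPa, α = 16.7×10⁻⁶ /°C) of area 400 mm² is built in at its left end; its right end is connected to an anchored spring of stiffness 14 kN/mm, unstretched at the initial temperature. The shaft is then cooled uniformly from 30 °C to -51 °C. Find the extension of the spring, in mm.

Free thermal contraction: δ_free = αΔT L = 16.7×10⁻⁶ × 81 × 1925 = 2.604 mm.
Let P be the tensile force in the spring. The shaft extends elastically by PL/(AE) and the spring stretches by P/k; together these equal δ_free.
P [ L/(AE) + 1/k ] = δ_free → P [ 1925/(400×120×10³) + 1/(14×10³) ] = 2.604.
P = 2.604 / 0.0001115 = 23350 N.
Spring extension = P/k = 23350/(14×10³) = 1.668 mm.

δ ≈ 1.67 mm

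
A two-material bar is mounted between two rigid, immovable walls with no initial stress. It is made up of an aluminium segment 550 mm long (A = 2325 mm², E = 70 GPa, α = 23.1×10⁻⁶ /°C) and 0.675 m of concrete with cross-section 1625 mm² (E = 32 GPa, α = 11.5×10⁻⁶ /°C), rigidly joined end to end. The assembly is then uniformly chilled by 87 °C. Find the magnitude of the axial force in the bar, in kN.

If the supports were absent, the total length change would be Σ αᵢΔT Lᵢ = 23.1×10⁻⁶×87×550 + 11.5×10⁻⁶×87×675 = 1.781 mm.
Since the ends are fixed, an axial force P builds up, equal in every segment, with P · Σ Lᵢ/(AᵢEᵢ) = δ_free.
The series flexibility is Σ Lᵢ/(AᵢEᵢ) = 550/(2325×70×10³) + 675/(1625×32×10³) = 1.636×10⁻⁵ mm/N.
So P = 1.781 / 1.636×10⁻⁵ = 108.8 kN, tensile.

P ≈ 109 kN (tensile)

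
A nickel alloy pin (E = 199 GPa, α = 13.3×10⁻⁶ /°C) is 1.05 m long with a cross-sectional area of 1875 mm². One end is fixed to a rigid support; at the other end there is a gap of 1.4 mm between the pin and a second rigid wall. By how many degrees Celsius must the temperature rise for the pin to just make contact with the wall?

ΔT ≈ 100 °C

Contact occurs when the free expansion equals the gap: αΔT L = 1.4 mm.
ΔT = 1.4 / (13.3×10⁻⁶ × 1050) = 100.3 °C.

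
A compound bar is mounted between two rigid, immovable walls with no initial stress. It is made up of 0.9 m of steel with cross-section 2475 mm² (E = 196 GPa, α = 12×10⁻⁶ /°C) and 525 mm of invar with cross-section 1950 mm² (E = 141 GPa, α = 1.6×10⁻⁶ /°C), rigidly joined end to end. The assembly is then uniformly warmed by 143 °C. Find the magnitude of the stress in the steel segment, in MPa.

With the walls removed the bar would change length by δ_free = Σ αᵢΔT Lᵢ = 12×10⁻⁶×143×900 + 1.6×10⁻⁶×143×525 = 1.665 mm.
The walls prevent any net length change, so an axial force P (same in every segment) develops. Compatibility: P · Σ Lᵢ/(AᵢEᵢ) = δ_free.
Σ Lᵢ/(AᵢEᵢ) = 900/(2475×196×10³) + 525/(1950×141×10³) = 3.765×10⁻⁶ mm/N.
Hence P = δ_free / Σ(L/AE) = 1.665/3.765×10⁻⁶ = 442.1 kN (compressive).
σ_{steel} = P / A = 442100 / 2475 = 178.6 MPa.

σ ≈ 179 MPa (compressive)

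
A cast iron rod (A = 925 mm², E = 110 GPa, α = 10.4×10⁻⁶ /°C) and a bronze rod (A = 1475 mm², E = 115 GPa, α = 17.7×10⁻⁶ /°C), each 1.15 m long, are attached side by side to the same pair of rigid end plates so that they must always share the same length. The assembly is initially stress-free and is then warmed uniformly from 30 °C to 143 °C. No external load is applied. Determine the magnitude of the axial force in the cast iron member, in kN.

The bronze has the larger α, so on heating it would change length more than the cast iron if both were free. The rigid plates force a common final length, so the bronze is put into compression and the cast iron into tension, with equal and opposite forces P (no external load).
Compatibility of the two members (thermal + elastic change equal): (α₁ − α₂)ΔT = P·[1/(A₁E₁) + 1/(A₂E₂)].
|α₁ − α₂|·ΔT = 7.3×10⁻⁶ × 113 = 0.0008249.
1/(A₁E₁) + 1/(A₂E₂) = 1/(925×110×10³) + 1/(1475×115×10³) = 1.572×10⁻⁸ N⁻¹.
P = 0.0008249 / 1.572×10⁻⁸ = 52460 N = 52.46 kN.

P ≈ 52.5 kN (tensile in the cast iron)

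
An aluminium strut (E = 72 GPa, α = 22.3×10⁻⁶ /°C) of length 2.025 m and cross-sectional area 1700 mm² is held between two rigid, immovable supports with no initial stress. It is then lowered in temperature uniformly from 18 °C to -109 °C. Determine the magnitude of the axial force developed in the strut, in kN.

Full restraint means ε = 0, so the stress is σ = EαΔT = 72×10³ × 22.3×10⁻⁶ × 127 = 203.9 MPa.
Axial force P = σA = 203.9 × 1700 = 346600 N = 346.6 kN, tensile.

P ≈ 347 kN (tensile)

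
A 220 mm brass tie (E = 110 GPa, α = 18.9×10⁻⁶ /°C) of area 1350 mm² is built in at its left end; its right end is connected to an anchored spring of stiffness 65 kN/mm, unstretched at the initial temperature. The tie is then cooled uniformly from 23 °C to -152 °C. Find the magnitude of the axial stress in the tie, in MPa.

If the spring were absent the tie would shorten by αΔT L = 18.9×10⁻⁶ × 175 × 220 = 0.7276 mm.
With a force P in the spring, the elastic change of the tie is PL/(AE) and that of the spring is P/k; compatibility requires their sum to equal δ_free.
So P = δ_free / [L/(AE) + 1/k] = 0.7276 / [ 220/(1350×110×10³) + 1/(65×10³) ].
P = 0.7276 / 1.687×10⁻⁵ = 43140 N.
σ = P/A = 43140/1350 = 31.96 MPa.

σ ≈ 32 MPa (tensile)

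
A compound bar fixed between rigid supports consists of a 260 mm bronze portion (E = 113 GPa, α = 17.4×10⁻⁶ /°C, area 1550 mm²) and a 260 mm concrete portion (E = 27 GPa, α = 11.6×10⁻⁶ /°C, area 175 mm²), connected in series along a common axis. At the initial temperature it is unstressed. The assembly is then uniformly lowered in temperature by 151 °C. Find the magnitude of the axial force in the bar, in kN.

P ≈ 20.1 kN (tensile)

With the walls removed the bar would change length by δ_free = Σ αᵢΔT Lᵢ = 17.4×10⁻⁶×151×260 + 11.6×10⁻⁶×151×260 = 1.139 mm.
The walls prevent any net length change, so an axial force P (same in every segment) develops. Compatibility: P · Σ Lᵢ/(AᵢEᵢ) = δ_free.
The series flexibility is Σ Lᵢ/(AᵢEᵢ) = 260/(1550×113×10³) + 260/(175×27×10³) = 5.651×10⁻⁵ mm/N.
P = 1.139 / 5.651×10⁻⁵ = 20150 N = 20.15 kN, tensile.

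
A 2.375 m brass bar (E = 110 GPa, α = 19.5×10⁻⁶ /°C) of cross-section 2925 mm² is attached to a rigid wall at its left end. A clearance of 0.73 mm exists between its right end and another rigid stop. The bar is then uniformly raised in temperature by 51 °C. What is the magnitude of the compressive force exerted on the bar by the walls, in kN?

P ≈ 221 kN

Unrestrained expansion: δ_free = αΔT L = 19.5×10⁻⁶ × 51 × 2375 = 2.362 mm.
This exceeds the 0.73 mm gap, so the wall pushes back. The portion of expansion that must be recovered elastically is δ_free − gap = 2.362 − 0.73 = 1.632 mm.
Compatibility: PL/(AE) = 1.632 mm, so σ = P/A = E × (1.632/2375) = 75.58 MPa.
Force on the wall = σA = 75.58 × 2925 mm² = 221.1 kN.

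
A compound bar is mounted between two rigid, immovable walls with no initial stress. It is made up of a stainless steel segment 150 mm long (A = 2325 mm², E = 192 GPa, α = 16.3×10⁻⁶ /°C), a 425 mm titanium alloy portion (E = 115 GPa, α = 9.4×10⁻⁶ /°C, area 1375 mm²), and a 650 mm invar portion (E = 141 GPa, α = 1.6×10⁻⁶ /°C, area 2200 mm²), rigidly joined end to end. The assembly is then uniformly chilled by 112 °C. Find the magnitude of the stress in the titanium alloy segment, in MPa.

σ ≈ 119 MPa (tensile)

If the supports were absent, the total length change would be Σ αᵢΔT Lᵢ = 16.3×10⁻⁶×112×150 + 9.4×10⁻⁶×112×425 + 1.6×10⁻⁶×112×650 = 0.8378 mm.
The walls prevent any net length change, so an axial force P (same in every segment) develops. Compatibility: P · Σ Lᵢ/(AᵢEᵢ) = δ_free.
The series flexibility is Σ Lᵢ/(AᵢEᵢ) = 150/(2325×192×10³) + 425/(1375×115×10³) + 650/(2200×141×10³) = 5.119×10⁻⁶ mm/N.
So P = 0.8378 / 5.119×10⁻⁶ = 163.7 kN, tensile.
σ_{titanium alloy} = P / A = 163700 / 1375 = 119 MPa.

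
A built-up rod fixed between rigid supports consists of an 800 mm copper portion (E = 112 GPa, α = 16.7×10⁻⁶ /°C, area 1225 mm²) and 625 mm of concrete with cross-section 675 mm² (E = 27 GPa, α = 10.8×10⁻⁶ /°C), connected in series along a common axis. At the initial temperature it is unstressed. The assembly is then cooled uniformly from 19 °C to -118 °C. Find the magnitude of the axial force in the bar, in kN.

P ≈ 68.7 kN (tensile)

With the walls removed the bar would change length by δ_free = Σ αᵢΔT Lᵢ = 16.7×10⁻⁶×137×800 + 10.8×10⁻⁶×137×625 = 2.755 mm.
The walls prevent any net length change, so an axial force P (same in every segment) develops. Compatibility: P · Σ Lᵢ/(AᵢEᵢ) = δ_free.
Σ Lᵢ/(AᵢEᵢ) = 800/(1225×112×10³) + 625/(675×27×10³) = 4.012×10⁻⁵ mm/N.
Hence P = δ_free / Σ(L/AE) = 2.755/4.012×10⁻⁵ = 68.66 kN (tensile).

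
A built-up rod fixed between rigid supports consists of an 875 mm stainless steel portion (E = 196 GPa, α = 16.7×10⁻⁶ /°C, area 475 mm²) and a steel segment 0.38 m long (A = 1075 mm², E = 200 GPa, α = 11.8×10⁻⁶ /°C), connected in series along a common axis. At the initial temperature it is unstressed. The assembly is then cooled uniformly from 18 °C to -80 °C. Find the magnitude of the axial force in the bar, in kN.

P ≈ 168 kN (tensile)

Free thermal contraction of the whole bar: Σ αᵢΔT Lᵢ = 16.7×10⁻⁶×98×875 + 11.8×10⁻⁶×98×380 = 1.871 mm.
Since the ends are fixed, an axial force P builds up, equal in every segment, with P · Σ Lᵢ/(AᵢEᵢ) = δ_free.
The series flexibility is Σ Lᵢ/(AᵢEᵢ) = 875/(475×196×10³) + 380/(1075×200×10³) = 1.117×10⁻⁵ mm/N.
Hence P = δ_free / Σ(L/AE) = 1.871/1.117×10⁻⁵ = 167.6 kN (tensile).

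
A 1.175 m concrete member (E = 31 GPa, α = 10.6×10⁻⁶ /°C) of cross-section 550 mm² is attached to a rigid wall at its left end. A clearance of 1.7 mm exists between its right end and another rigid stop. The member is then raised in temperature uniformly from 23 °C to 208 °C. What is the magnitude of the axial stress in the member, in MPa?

Free thermal elongation = αΔT L = 10.6×10⁻⁶ × 185 × 1175 = 2.304 mm.
The gap closes (δ_free > 1.7 mm) and the wall then resists a further 2.304 − 1.7 = 0.6042 mm of expansion.
That suppressed elongation corresponds to σ = E·Δ/L = 31×10³ × 0.6042/1175 = 15.94 MPa.

σ ≈ 15.9 MPa (compressive)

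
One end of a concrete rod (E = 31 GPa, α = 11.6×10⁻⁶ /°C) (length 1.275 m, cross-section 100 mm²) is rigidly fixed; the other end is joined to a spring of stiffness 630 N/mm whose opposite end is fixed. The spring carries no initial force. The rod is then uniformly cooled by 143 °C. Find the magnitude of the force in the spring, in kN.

P ≈ 1.06 kN

If the spring were absent the rod would shorten by αΔT L = 11.6×10⁻⁶ × 143 × 1275 = 2.115 mm.
Let P be the tensile force in the spring. The rod extends elastically by PL/(AE) and the spring stretches by P/k; together these equal δ_free.
So P = δ_free / [L/(AE) + 1/k] = 2.115 / [ 1275/(100×31×10³) + 1/(630) ].
P = 2.115 / 0.001999 = 1058 N.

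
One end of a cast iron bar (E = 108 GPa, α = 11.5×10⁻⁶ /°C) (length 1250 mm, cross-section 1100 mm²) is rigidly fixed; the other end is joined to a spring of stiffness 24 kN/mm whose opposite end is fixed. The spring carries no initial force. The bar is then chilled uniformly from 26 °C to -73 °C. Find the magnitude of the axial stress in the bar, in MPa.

σ ≈ 24.8 MPa (tensile)

The unrestrained thermal change is αΔT L = 11.5×10⁻⁶ × 99 × 1250 = 1.423 mm.
Let P be the tensile force in the spring. The bar extends elastically by PL/(AE) and the spring stretches by P/k; together these equal δ_free.
So P = δ_free / [L/(AE) + 1/k] = 1.423 / [ 1250/(1100×108×10³) + 1/(24×10³) ].
P = 1.423 / 5.219×10⁻⁵ = 27270 N.
σ = P/A = 27270/1100 = 24.79 MPa.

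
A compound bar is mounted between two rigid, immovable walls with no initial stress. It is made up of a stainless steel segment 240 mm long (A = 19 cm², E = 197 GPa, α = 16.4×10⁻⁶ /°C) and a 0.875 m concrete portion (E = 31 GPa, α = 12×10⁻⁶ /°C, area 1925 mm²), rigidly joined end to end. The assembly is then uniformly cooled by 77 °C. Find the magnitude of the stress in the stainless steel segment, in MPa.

σ ≈ 38.2 MPa (tensile)

Free thermal contraction of the whole bar: Σ αᵢΔT Lᵢ = 16.4×10⁻⁶×77×240 + 12×10⁻⁶×77×875 = 1.112 mm.
Since the ends are fixed, an axial force P builds up, equal in every segment, with P · Σ Lᵢ/(AᵢEᵢ) = δ_free.
The series flexibility is Σ Lᵢ/(AᵢEᵢ) = 240/(1900×197×10³) + 875/(1925×31×10³) = 1.53×10⁻⁵ mm/N.
Hence P = δ_free / Σ(L/AE) = 1.112/1.53×10⁻⁵ = 72.63 kN (tensile).
σ_{stainless steel} = P / A = 72630 / 1900 = 38.23 MPa.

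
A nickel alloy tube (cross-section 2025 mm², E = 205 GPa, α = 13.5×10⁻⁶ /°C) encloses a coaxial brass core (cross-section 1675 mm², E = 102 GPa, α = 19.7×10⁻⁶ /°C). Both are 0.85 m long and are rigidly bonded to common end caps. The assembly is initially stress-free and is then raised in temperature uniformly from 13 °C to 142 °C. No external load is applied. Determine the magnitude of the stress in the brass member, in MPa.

Equilibrium of a rigid end plate with no external load gives equal and opposite internal forces ±P in the two members. Since α_{brass} > α_{nickel alloy}, heating drives the brass into compression and the nickel alloy into tension.
Equating the net (thermal + elastic) strains gives |α₁ − α₂|·ΔT = P·[1/(A₁E₁) + 1/(A₂E₂)].
|α₁ − α₂|·ΔT = 6.2×10⁻⁶ × 129 = 0.0007998.
1/(A₁E₁) + 1/(A₂E₂) = 1/(2025×205×10³) + 1/(1675×102×10³) = 8.262×10⁻⁹ N⁻¹.
So P = 0.0007998 / 8.262×10⁻⁹ = 96.8 kN.
σ_{brass} = P/A₂ = 96800/1675 = 57.79 MPa, compressive.

σ ≈ 57.8 MPa (compressive)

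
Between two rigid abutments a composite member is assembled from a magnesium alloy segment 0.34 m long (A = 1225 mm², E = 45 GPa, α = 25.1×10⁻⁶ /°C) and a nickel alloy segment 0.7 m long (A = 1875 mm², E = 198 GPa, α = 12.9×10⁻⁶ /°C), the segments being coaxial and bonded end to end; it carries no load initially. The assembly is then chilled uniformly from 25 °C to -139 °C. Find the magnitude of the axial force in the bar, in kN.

P ≈ 358 kN (tensile)

If the supports were absent, the total length change would be Σ αᵢΔT Lᵢ = 25.1×10⁻⁶×164×340 + 12.9×10⁻⁶×164×700 = 2.88 mm.
Since the ends are fixed, an axial force P builds up, equal in every segment, with P · Σ Lᵢ/(AᵢEᵢ) = δ_free.
Σ Lᵢ/(AᵢEᵢ) = 340/(1225×45×10³) + 700/(1875×198×10³) = 8.053×10⁻⁶ mm/N.
P = 2.88 / 8.053×10⁻⁶ = 357700 N = 357.7 kN, tensile.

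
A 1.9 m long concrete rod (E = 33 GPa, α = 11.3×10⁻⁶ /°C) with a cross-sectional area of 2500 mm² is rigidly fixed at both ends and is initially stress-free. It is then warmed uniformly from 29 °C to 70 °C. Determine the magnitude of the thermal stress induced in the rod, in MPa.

σ ≈ 15.3 MPa (compressive)

With length fixed, the mechanical strain must cancel the thermal strain αΔT = 11.3×10⁻⁶ × 41 = 463.3×10⁻⁶.
σ = EαΔT = 33×10³ × 11.3×10⁻⁶ × 41 = 15.29 MPa (compressive; the rod is trying to expand).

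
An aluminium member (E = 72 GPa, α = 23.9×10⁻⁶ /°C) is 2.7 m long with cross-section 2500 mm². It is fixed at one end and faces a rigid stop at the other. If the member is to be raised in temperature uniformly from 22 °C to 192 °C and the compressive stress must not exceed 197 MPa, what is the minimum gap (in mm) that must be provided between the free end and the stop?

Free expansion if unrestrained: δ_free = αΔT L = 23.9×10⁻⁶ × 170 × 2700 = 10.97 mm.
A stress of 197 MPa corresponds to the wall pushing the member back by σL/E = 197×2700/(72×10³) = 7.388 mm.
So the gap has to take up the difference, g_min = δ_free − σL/E = 10.97 − 7.388 = 3.583 mm.

g ≈ 3.58 mm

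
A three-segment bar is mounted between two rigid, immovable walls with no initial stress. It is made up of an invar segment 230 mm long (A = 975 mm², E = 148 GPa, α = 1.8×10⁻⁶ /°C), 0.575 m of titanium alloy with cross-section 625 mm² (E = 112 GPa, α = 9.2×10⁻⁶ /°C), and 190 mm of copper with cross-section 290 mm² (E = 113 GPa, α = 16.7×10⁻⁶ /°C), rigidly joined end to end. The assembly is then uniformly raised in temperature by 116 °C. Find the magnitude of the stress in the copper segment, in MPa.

σ ≈ 228 MPa (compressive)

Free thermal expansion of the whole bar: Σ αᵢΔT Lᵢ = 1.8×10⁻⁶×116×230 + 9.2×10⁻⁶×116×575 + 16.7×10⁻⁶×116×190 = 1.03 mm.
The walls prevent any net length change, so an axial force P (same in every segment) develops. Compatibility: P · Σ Lᵢ/(AᵢEᵢ) = δ_free.
The series flexibility is Σ Lᵢ/(AᵢEᵢ) = 230/(975×148×10³) + 575/(625×112×10³) + 190/(290×113×10³) = 1.561×10⁻⁵ mm/N.
P = 1.03 / 1.561×10⁻⁵ = 65980 N = 65.98 kN, compressive.
σ_{copper} = P / A = 65980 / 290 = 227.5 MPa.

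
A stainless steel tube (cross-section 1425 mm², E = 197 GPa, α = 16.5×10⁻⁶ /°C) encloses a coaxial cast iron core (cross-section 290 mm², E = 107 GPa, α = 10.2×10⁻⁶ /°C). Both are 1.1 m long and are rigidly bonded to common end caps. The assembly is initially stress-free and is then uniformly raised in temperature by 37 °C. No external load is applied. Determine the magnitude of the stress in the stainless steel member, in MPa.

The stainless steel has the larger α, so on heating it would change length more than the cast iron if both were free. The rigid plates force a common final length, so the stainless steel is put into compression and the cast iron into tension, with equal and opposite forces P (no external load).
Setting the final lengths equal and cancelling L: (α₁ − α₂)ΔT = P/(A₁E₁) + P/(A₂E₂).
|α₁ − α₂|·ΔT = 6.3×10⁻⁶ × 37 = 0.0002331.
1/(A₁E₁) + 1/(A₂E₂) = 1/(1425×197×10³) + 1/(290×107×10³) = 3.579×10⁻⁸ N⁻¹.
P = 0.0002331 / 3.579×10⁻⁸ = 6513 N = 6.513 kN.
σ_{stainless steel} = P/A₁ = 6513/1425 = 4.571 MPa, compressive.

σ ≈ 4.57 MPa (compressive)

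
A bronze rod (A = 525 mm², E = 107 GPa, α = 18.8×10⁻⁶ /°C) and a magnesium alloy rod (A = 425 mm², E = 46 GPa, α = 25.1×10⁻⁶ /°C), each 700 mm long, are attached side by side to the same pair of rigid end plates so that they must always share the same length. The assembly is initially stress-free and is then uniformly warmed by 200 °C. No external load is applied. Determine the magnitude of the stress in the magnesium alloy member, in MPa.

σ ≈ 43 MPa (compressive)

The magnesium alloy has the larger α, so on heating it would change length more than the bronze if both were free. The rigid plates force a common final length, so the magnesium alloy is put into compression and the bronze into tension, with equal and opposite forces P (no external load).
Equating the net (thermal + elastic) strains gives |α₁ − α₂|·ΔT = P·[1/(A₁E₁) + 1/(A₂E₂)].
|α₁ − α₂|·ΔT = 6.3×10⁻⁶ × 200 = 0.00126.
1/(A₁E₁) + 1/(A₂E₂) = 1/(525×107×10³) + 1/(425×46×10³) = 6.895×10⁻⁸ N⁻¹.
P = 0.00126 / 6.895×10⁻⁸ = 18270 N = 18.27 kN.
σ_{magnesium alloy} = P/A₂ = 18270/425 = 43 MPa, compressive.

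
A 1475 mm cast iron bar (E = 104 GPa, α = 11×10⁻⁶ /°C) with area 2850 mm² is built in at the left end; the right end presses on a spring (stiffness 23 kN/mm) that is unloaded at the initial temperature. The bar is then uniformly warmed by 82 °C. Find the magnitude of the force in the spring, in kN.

Free thermal expansion: δ_free = αΔT L = 11×10⁻⁶ × 82 × 1475 = 1.33 mm.
With a force P in the spring, the elastic change of the bar is PL/(AE) and that of the spring is P/k; compatibility requires their sum to equal δ_free.
P [ L/(AE) + 1/k ] = δ_free → P [ 1475/(2850×104×10³) + 1/(23×10³) ] = 1.33.
P = 1.33 / 4.845×10⁻⁵ = 27460 N.

P ≈ 27.5 kN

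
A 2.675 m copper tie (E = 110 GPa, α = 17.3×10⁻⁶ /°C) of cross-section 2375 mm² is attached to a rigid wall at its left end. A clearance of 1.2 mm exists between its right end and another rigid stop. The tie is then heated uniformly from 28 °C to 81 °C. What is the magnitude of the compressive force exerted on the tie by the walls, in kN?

Unrestrained expansion: δ_free = αΔT L = 17.3×10⁻⁶ × 53 × 2675 = 2.453 mm.
This exceeds the 1.2 mm gap, so the wall pushes back. The portion of expansion that must be recovered elastically is δ_free − gap = 2.453 − 1.2 = 1.253 mm.
So σ = E(δ_free − g)/L = 110×10³ × 1.253/2675 = 51.51 MPa.
Force on the wall = σA = 51.51 × 2375 mm² = 122.3 kN.

P ≈ 122 kN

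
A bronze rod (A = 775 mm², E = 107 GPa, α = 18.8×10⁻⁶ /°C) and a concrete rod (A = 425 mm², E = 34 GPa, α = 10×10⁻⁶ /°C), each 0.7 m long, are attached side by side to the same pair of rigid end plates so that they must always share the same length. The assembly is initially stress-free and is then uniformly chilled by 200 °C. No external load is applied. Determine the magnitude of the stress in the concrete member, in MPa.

σ ≈ 51 MPa (compressive)

The bronze has the larger α, so on cooling it would change length more than the concrete if both were free. The rigid plates force a common final length, so the bronze is put into tension and the concrete into compression, with equal and opposite forces P (no external load).
Setting the final lengths equal and cancelling L: (α₁ − α₂)ΔT = P/(A₁E₁) + P/(A₂E₂).
|α₁ − α₂|·ΔT = 8.8×10⁻⁶ × 200 = 0.00176.
1/(A₁E₁) + 1/(A₂E₂) = 1/(775×107×10³) + 1/(425×34×10³) = 8.126×10⁻⁸ N⁻¹.
P = 0.00176 / 8.126×10⁻⁸ = 21660 N = 21.66 kN.
σ_{concrete} = P/A₂ = 21660/425 = 50.96 MPa, compressive.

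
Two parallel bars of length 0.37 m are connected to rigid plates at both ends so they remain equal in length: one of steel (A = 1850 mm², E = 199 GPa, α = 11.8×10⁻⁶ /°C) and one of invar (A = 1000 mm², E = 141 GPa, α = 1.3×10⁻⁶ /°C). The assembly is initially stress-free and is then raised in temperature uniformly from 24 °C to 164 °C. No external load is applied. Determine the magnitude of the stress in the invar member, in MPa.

The steel has the larger α, so on heating it would change length more than the invar if both were free. The rigid plates force a common final length, so the steel is put into compression and the invar into tension, with equal and opposite forces P (no external load).
Equating the net (thermal + elastic) strains gives |α₁ − α₂|·ΔT = P·[1/(A₁E₁) + 1/(A₂E₂)].
|α₁ − α₂|·ΔT = 10.5×10⁻⁶ × 140 = 0.00147.
1/(A₁E₁) + 1/(A₂E₂) = 1/(1850×199×10³) + 1/(1000×141×10³) = 9.808×10⁻⁹ N⁻¹.
P = 0.00147 / 9.808×10⁻⁹ = 149900 N = 149.9 kN.
σ_{invar} = P/A₂ = 149900/1000 = 149.9 MPa, tensile.

σ ≈ 150 MPa (tensile)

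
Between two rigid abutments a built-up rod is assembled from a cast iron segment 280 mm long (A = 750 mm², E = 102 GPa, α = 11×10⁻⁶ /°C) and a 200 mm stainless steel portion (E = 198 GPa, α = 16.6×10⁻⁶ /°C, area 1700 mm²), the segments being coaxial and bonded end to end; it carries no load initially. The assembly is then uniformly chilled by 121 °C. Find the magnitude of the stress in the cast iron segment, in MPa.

If the supports were absent, the total length change would be Σ αᵢΔT Lᵢ = 11×10⁻⁶×121×280 + 16.6×10⁻⁶×121×200 = 0.7744 mm.
Since the ends are fixed, an axial force P builds up, equal in every segment, with P · Σ Lᵢ/(AᵢEᵢ) = δ_free.
The series flexibility is Σ Lᵢ/(AᵢEᵢ) = 280/(750×102×10³) + 200/(1700×198×10³) = 4.254×10⁻⁶ mm/N.
So P = 0.7744 / 4.254×10⁻⁶ = 182 kN, tensile.
σ_{cast iron} = P / A = 182000 / 750 = 242.7 MPa.

σ ≈ 243 MPa (tensile)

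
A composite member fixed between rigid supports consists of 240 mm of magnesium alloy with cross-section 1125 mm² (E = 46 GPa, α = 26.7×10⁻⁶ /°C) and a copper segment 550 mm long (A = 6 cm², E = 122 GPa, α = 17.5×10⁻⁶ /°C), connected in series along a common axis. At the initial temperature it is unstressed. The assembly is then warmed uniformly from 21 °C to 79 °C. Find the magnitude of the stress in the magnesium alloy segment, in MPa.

If the supports were absent, the total length change would be Σ αᵢΔT Lᵢ = 26.7×10⁻⁶×58×240 + 17.5×10⁻⁶×58×550 = 0.9299 mm.
Since the ends are fixed, an axial force P builds up, equal in every segment, with P · Σ Lᵢ/(AᵢEᵢ) = δ_free.
Σ Lᵢ/(AᵢEᵢ) = 240/(1125×46×10³) + 550/(600×122×10³) = 1.215×10⁻⁵ mm/N.
Hence P = δ_free / Σ(L/AE) = 0.9299/1.215×10⁻⁵ = 76.53 kN (compressive).
σ_{magnesium alloy} = P / A = 76530 / 1125 = 68.02 MPa.

σ ≈ 68 MPa (compressive)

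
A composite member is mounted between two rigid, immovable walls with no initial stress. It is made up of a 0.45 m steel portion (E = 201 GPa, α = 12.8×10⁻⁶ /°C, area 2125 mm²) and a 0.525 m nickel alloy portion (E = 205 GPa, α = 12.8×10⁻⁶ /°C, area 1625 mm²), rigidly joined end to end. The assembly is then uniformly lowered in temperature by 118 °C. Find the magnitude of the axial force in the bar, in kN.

Free thermal contraction of the whole bar: Σ αᵢΔT Lᵢ = 12.8×10⁻⁶×118×450 + 12.8×10⁻⁶×118×525 = 1.473 mm.
Since the ends are fixed, an axial force P builds up, equal in every segment, with P · Σ Lᵢ/(AᵢEᵢ) = δ_free.
The series flexibility is Σ Lᵢ/(AᵢEᵢ) = 450/(2125×201×10³) + 525/(1625×205×10³) = 2.63×10⁻⁶ mm/N.
Hence P = δ_free / Σ(L/AE) = 1.473/2.63×10⁻⁶ = 560 kN (tensile).

P ≈ 560 kN (tensile)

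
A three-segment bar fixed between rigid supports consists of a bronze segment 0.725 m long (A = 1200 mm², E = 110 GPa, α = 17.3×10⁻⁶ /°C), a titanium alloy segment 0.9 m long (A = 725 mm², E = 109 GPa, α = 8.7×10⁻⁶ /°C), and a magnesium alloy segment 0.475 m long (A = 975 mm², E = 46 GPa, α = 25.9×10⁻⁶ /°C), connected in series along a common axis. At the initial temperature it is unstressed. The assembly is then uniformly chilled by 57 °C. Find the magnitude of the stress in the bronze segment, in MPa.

σ ≈ 56.5 MPa (tensile)

With the walls removed the bar would change length by δ_free = Σ αᵢΔT Lᵢ = 17.3×10⁻⁶×57×725 + 8.7×10⁻⁶×57×900 + 25.9×10⁻⁶×57×475 = 1.862 mm.
The rigid supports impose zero overall length change; the single axial force P common to all segments must satisfy P Σ Lᵢ/(AᵢEᵢ) = δ_free.
The series flexibility is Σ Lᵢ/(AᵢEᵢ) = 725/(1200×110×10³) + 900/(725×109×10³) + 475/(975×46×10³) = 2.747×10⁻⁵ mm/N.
So P = 1.862 / 2.747×10⁻⁵ = 67.8 kN, tensile.
σ_{bronze} = P / A = 67800 / 1200 = 56.5 MPa.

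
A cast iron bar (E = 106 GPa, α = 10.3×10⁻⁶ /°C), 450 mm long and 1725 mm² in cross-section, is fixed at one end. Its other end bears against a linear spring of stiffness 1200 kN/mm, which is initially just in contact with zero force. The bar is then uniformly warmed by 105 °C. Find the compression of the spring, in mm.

The unrestrained thermal change is αΔT L = 10.3×10⁻⁶ × 105 × 450 = 0.4867 mm.
With a force P in the spring, the elastic change of the bar is PL/(AE) and that of the spring is P/k; compatibility requires their sum to equal δ_free.
P [ L/(AE) + 1/k ] = δ_free → P [ 450/(1725×106×10³) + 1/(1200×10³) ] = 0.4867.
P = 0.4867 / 3.294×10⁻⁶ = 147700 N.
Spring compression = P/k = 147700/(1200×10³) = 0.1231 mm.

δ ≈ 0.123 mm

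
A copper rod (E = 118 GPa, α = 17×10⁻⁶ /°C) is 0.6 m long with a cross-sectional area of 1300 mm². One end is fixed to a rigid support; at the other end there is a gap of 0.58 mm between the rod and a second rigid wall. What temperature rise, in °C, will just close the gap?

ΔT ≈ 56.9 °C

The gap closes when αΔT L = 0.58 mm, since the rod is still unstressed at that instant.
ΔT = 0.58 / (17×10⁻⁶ × 600) = 56.86 °C.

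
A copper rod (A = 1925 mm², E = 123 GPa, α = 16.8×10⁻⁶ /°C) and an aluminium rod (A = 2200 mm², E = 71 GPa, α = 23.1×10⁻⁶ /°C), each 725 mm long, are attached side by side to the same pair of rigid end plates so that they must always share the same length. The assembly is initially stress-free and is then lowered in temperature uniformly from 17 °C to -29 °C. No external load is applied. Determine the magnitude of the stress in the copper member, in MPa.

Equilibrium of a rigid end plate with no external load gives equal and opposite internal forces ±P in the two members. Since α_{aluminium} > α_{copper}, cooling drives the aluminium into tension and the copper into compression.
Compatibility of the two members (thermal + elastic change equal): (α₁ − α₂)ΔT = P·[1/(A₁E₁) + 1/(A₂E₂)].
|α₁ − α₂|·ΔT = 6.3×10⁻⁶ × 46 = 0.0002898.
1/(A₁E₁) + 1/(A₂E₂) = 1/(1925×123×10³) + 1/(2200×71×10³) = 1.063×10⁻⁸ N⁻¹.
P = 0.0002898 / 1.063×10⁻⁸ = 27270 N = 27.27 kN.
σ_{copper} = P/A₁ = 27270/1925 = 14.17 MPa, compressive.

σ ≈ 14.2 MPa (compressive)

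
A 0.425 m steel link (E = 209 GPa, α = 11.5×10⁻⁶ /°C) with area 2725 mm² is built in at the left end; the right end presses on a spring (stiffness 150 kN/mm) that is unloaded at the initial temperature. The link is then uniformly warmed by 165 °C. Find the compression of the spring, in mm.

δ ≈ 0.725 mm

The unrestrained thermal change is αΔT L = 11.5×10⁻⁶ × 165 × 425 = 0.8064 mm.
With a force P in the spring, the elastic change of the link is PL/(AE) and that of the spring is P/k; compatibility requires their sum to equal δ_free.
So P = δ_free / [L/(AE) + 1/k] = 0.8064 / [ 425/(2725×209×10³) + 1/(150×10³) ].
P = 0.8064 / 7.413×10⁻⁶ = 108800 N.
Spring compression = P/k = 108800/(150×10³) = 0.7253 mm.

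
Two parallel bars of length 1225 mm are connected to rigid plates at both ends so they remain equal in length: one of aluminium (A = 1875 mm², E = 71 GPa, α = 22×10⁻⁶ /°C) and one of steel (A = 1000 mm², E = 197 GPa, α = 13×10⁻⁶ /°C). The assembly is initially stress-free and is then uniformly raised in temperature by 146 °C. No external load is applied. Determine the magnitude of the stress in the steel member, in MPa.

The aluminium has the larger α, so on heating it would change length more than the steel if both were free. The rigid plates force a common final length, so the aluminium is put into compression and the steel into tension, with equal and opposite forces P (no external load).
Compatibility of the two members (thermal + elastic change equal): (α₁ − α₂)ΔT = P·[1/(A₁E₁) + 1/(A₂E₂)].
|α₁ − α₂|·ΔT = 9×10⁻⁶ × 146 = 0.001314.
1/(A₁E₁) + 1/(A₂E₂) = 1/(1875×71×10³) + 1/(1000×197×10³) = 1.259×10⁻⁸ N⁻¹.
P = 0.001314 / 1.259×10⁻⁸ = 104400 N = 104.4 kN.
σ_{steel} = P/A₂ = 104400/1000 = 104.4 MPa, tensile.

σ ≈ 104 MPa (tensile)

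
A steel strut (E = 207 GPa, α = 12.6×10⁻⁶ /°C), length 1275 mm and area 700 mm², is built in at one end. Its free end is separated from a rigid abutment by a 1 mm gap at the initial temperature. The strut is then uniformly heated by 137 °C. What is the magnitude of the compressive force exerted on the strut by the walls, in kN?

If the wall were absent the strut would grow by αΔT L = 12.6×10⁻⁶ × 137 × 1275 = 2.201 mm.
The gap closes (δ_free > 1 mm) and the wall then resists a further 2.201 − 1 = 1.201 mm of expansion.
So σ = E(δ_free − g)/L = 207×10³ × 1.201/1275 = 195 MPa.
Force on the wall = σA = 195 × 700 mm² = 136.5 kN.

P ≈ 136 kN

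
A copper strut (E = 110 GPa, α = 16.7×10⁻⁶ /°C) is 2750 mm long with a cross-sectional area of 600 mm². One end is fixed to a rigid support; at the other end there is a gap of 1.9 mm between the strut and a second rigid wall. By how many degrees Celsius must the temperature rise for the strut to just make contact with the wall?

ΔT ≈ 41.4 °C

Contact occurs when the free expansion equals the gap: αΔT L = 1.9 mm.
ΔT = 1.9 / (16.7×10⁻⁶ × 2750) = 41.37 °C.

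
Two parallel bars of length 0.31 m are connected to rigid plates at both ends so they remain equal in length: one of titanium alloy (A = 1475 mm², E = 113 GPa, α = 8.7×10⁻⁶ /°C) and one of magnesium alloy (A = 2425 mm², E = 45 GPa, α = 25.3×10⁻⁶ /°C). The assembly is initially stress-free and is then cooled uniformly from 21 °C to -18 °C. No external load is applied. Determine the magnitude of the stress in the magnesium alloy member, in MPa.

σ ≈ 17.6 MPa (tensile)

The magnesium alloy has the larger α, so on cooling it would change length more than the titanium alloy if both were free. The rigid plates force a common final length, so the magnesium alloy is put into tension and the titanium alloy into compression, with equal and opposite forces P (no external load).
Equating the net (thermal + elastic) strains gives |α₁ − α₂|·ΔT = P·[1/(A₁E₁) + 1/(A₂E₂)].
|α₁ − α₂|·ΔT = 16.6×10⁻⁶ × 39 = 0.0006474.
1/(A₁E₁) + 1/(A₂E₂) = 1/(1475×113×10³) + 1/(2425×45×10³) = 1.516×10⁻⁸ N⁻¹.
So P = 0.0006474 / 1.516×10⁻⁸ = 42.69 kN.
σ_{magnesium alloy} = P/A₂ = 42690/2425 = 17.61 MPa, tensile.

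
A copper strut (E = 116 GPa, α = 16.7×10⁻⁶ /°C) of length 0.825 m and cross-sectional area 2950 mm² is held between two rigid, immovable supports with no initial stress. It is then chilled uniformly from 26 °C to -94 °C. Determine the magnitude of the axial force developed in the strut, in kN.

Full restraint means ε = 0, so the stress is σ = EαΔT = 116×10³ × 16.7×10⁻⁶ × 120 = 232.5 MPa.
Axial force P = σA = 232.5 × 2950 = 685800 N = 685.8 kN, tensile.

P ≈ 686 kN (tensile)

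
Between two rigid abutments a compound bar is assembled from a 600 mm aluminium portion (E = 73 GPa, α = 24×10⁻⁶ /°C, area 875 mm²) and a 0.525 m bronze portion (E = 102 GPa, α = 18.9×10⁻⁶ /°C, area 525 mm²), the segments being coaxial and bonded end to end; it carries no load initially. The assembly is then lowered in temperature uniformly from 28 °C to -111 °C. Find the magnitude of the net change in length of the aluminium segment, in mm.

With the walls removed the bar would change length by δ_free = Σ αᵢΔT Lᵢ = 24×10⁻⁶×139×600 + 18.9×10⁻⁶×139×525 = 3.381 mm.
The rigid supports impose zero overall length change; the single axial force P common to all segments must satisfy P Σ Lᵢ/(AᵢEᵢ) = δ_free.
Σ Lᵢ/(AᵢEᵢ) = 600/(875×73×10³) + 525/(525×102×10³) = 1.92×10⁻⁵ mm/N.
Hence P = δ_free / Σ(L/AE) = 3.381/1.92×10⁻⁵ = 176.1 kN (tensile).
For the aluminium segment, free thermal change = 24×10⁻⁶×139×600 = 2.002 mm and elastic change from P = 176100×600/(875×73×10³) = 1.654 mm; these oppose, so the net change is 0.347 mm (segment shortens).

|ΔL| ≈ 0.347 mm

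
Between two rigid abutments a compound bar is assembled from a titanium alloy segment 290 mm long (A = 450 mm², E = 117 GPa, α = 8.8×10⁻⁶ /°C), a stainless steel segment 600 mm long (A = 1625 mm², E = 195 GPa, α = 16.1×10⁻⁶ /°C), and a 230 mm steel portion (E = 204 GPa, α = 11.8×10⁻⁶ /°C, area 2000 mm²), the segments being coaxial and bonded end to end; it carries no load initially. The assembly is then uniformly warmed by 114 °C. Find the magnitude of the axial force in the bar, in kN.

Free thermal expansion of the whole bar: Σ αᵢΔT Lᵢ = 8.8×10⁻⁶×114×290 + 16.1×10⁻⁶×114×600 + 11.8×10⁻⁶×114×230 = 1.702 mm.
The walls prevent any net length change, so an axial force P (same in every segment) develops. Compatibility: P · Σ Lᵢ/(AᵢEᵢ) = δ_free.
Σ Lᵢ/(AᵢEᵢ) = 290/(450×117×10³) + 600/(1625×195×10³) + 230/(2000×204×10³) = 7.965×10⁻⁶ mm/N.
Hence P = δ_free / Σ(L/AE) = 1.702/7.965×10⁻⁶ = 213.6 kN (compressive).

P ≈ 214 kN (compressive)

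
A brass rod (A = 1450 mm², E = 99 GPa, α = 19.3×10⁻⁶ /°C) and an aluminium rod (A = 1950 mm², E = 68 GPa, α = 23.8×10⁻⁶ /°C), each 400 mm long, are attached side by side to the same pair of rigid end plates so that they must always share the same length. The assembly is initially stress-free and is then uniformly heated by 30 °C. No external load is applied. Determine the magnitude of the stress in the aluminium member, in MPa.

The aluminium has the larger α, so on heating it would change length more than the brass if both were free. The rigid plates force a common final length, so the aluminium is put into compression and the brass into tension, with equal and opposite forces P (no external load).
Equating the net (thermal + elastic) strains gives |α₁ − α₂|·ΔT = P·[1/(A₁E₁) + 1/(A₂E₂)].
|α₁ − α₂|·ΔT = 4.5×10⁻⁶ × 30 = 0.000135.
1/(A₁E₁) + 1/(A₂E₂) = 1/(1450×99×10³) + 1/(1950×68×10³) = 1.451×10⁻⁸ N⁻¹.
So P = 0.000135 / 1.451×10⁻⁸ = 9.305 kN.
σ_{aluminium} = P/A₂ = 9305/1950 = 4.772 MPa, compressive.

σ ≈ 4.77 MPa (compressive)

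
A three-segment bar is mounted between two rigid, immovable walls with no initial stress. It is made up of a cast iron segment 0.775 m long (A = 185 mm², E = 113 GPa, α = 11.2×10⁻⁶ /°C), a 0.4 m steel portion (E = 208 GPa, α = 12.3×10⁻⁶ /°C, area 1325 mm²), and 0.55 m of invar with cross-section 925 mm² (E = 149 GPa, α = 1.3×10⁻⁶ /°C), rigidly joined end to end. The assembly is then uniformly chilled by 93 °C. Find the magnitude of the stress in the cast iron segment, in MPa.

Free thermal contraction of the whole bar: Σ αᵢΔT Lᵢ = 11.2×10⁻⁶×93×775 + 12.3×10⁻⁶×93×400 + 1.3×10⁻⁶×93×550 = 1.331 mm.
The rigid supports impose zero overall length change; the single axial force P common to all segments must satisfy P Σ Lᵢ/(AᵢEᵢ) = δ_free.
The series flexibility is Σ Lᵢ/(AᵢEᵢ) = 775/(185×113×10³) + 400/(1325×208×10³) + 550/(925×149×10³) = 4.251×10⁻⁵ mm/N.
Hence P = δ_free / Σ(L/AE) = 1.331/4.251×10⁻⁵ = 31.31 kN (tensile).
σ_{cast iron} = P / A = 31310 / 185 = 169.3 MPa.

σ ≈ 169 MPa (tensile)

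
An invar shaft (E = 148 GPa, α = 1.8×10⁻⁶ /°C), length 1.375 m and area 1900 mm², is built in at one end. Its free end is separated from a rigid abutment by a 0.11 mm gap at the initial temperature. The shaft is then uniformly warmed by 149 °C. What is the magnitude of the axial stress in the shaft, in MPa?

σ ≈ 27.9 MPa (compressive)

Free thermal elongation = αΔT L = 1.8×10⁻⁶ × 149 × 1375 = 0.3688 mm.
The gap closes (δ_free > 0.11 mm) and the wall then resists a further 0.3688 − 0.11 = 0.2588 mm of expansion.
Compatibility: PL/(AE) = 0.2588 mm, so σ = P/A = E × (0.2588/1375) = 27.85 MPa.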